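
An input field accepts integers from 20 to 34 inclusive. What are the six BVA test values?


Range: [20, 34]
Boundaries: just below min, min, min+1, max-1, max, just above max
Values: [19, 20, 21, 33, 34, 35]

[19, 20, 21, 33, 34, 35]


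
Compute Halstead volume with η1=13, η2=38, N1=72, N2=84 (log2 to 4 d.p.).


Formula: V = N * log2(η), where N = N1 + N2 and η = η1 + η2
η = 13 + 38 = 51
N = 72 + 84 = 156
log2(51) ≈ 5.6724
V = 156 * 5.6724 = 884.89

884.89


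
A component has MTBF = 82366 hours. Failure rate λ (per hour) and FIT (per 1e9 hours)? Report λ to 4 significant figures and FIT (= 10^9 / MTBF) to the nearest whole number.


Formula: λ = 1 / MTBF; FIT = λ × 1e9 = 1e9 / MTBF
λ = 1 / 82366 ≈ 1.214e-05 failures/hour
FIT = 1e9 / 82366 ≈ 12141 failures per 1e9 hours (nearest whole number)

λ = 1.214e-05 /h, FIT = 12141


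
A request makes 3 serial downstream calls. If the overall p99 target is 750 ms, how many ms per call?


Formula: per_stage = total_budget / stages
per_stage = 750 / 3
per_stage = 250.0 ms

250.0 ms


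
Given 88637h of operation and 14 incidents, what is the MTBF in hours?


Formula: MTBF = Total operating time / Number of failures
MTBF = 88637 / 14
MTBF = 6331.21 hours

6331.21 hours


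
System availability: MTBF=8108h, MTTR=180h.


Availability = MTBF / (MTBF + MTTR)
Availability = 8108 / (8108 + 180)
Availability = 8108 / 8288
Availability = 97.8282%

97.8282%


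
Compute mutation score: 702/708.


Mutation score = killed / total * 100
Mutation score = 702 / 708 * 100
Mutation score = 99.15%

99.15%


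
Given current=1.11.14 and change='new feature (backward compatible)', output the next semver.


Current: 1.11.14
Change category: 'new feature (backward compatible)' → minor bump
SemVer rule: minor bump → increment MINOR, reset PATCH to 0 (MAJOR unchanged)
New: 1.12.0

1.12.0


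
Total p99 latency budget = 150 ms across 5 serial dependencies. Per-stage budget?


Formula: per_stage = total_budget / stages
per_stage = 150 / 5
per_stage = 30.0 ms

30.0 ms


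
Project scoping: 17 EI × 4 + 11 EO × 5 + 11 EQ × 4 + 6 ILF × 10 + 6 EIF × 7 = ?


UFP = EI*4 + EO*5 + EQ*4 + ILF*10 + EIF*7
UFP = 17*4 + 11*5 + 11*4 + 6*10 + 6*7
UFP = 68 + 55 + 44 + 60 + 42
UFP = 269

269


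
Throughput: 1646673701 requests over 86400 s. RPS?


Formula: throughput = requests / seconds
throughput = 1646673701 / 86400
throughput = 19058.72 requests/second

19058.72 requests/second


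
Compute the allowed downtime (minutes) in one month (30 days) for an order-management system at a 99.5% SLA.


Formula: allowed downtime = period * (100 - SLA) / 100
Period (month (30 days)) = 43200 minutes
Unavailability fraction = (100 - 99.5) / 100
Allowed downtime = 43200 * (100 - 99.5) / 100
Allowed downtime = 216.0 minutes

216.0 minutes


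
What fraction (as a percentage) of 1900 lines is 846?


Coverage = covered / total * 100
Coverage = 846 / 1900 * 100
Coverage = 44.53%

44.53%


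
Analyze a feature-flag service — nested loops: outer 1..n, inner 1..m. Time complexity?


Reasoning: product of independent bounds
Complexity: O(n*m)

O(n*m)


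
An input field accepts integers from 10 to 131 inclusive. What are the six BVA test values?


Range: [10, 131]
Boundaries: just below min, min, min+1, max-1, max, just above max
Values: [9, 10, 11, 130, 131, 132]

[9, 10, 11, 130, 131, 132]


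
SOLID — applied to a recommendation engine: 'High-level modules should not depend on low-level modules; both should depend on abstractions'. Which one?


This describes the Dependency Inversion Principle (DIP)

Dependency Inversion Principle (DIP)


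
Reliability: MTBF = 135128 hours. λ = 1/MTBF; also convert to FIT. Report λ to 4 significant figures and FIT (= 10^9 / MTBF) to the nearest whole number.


Formula: λ = 1 / MTBF; FIT = λ × 1e9 = 1e9 / MTBF
λ = 1 / 135128 ≈ 7.400e-06 failures/hour
FIT = 1e9 / 135128 ≈ 7400 failures per 1e9 hours (nearest whole number)

λ = 7.400e-06 /h, FIT = 7400


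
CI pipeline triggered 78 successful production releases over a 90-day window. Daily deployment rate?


Formula: deployments per day = releases / days
= 78 / 90
= 0.867 deploys/day
(equivalently, 6.07 deploys/week)

0.867 deploys/day


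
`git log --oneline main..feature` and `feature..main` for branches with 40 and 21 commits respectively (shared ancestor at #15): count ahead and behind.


Common ancestor: commit #15
feature commits after divergence: 40 - 15 = 25
main commits after divergence: 21 - 15 = 6
feature is 25 commits ahead of main
main is 6 commits ahead of feature

feature ahead: 25, main ahead: 6


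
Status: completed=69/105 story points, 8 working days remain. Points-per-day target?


Formula: Required rate = Remaining points / Days left
Remaining = 105 - 69 = 36 points
Required rate = 36 / 8 = 4.5 points/day

4.5 points/day


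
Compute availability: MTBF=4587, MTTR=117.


Availability = MTBF / (MTBF + MTTR)
Availability = 4587 / (4587 + 117)
Availability = 4587 / 4704
Availability = 97.5128%

97.5128%


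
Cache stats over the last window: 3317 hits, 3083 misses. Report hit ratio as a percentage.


Formula: hit rate = hits / (hits + misses) * 100
hit rate = 3317 / (3317 + 3083) * 100
hit rate = 3317 / 6400 * 100
hit rate = 51.83%

51.83%


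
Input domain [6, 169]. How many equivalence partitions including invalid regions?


Valid range: [6, 169]
Class 1: x < 6 — invalid
Class 2: 6 ≤ x ≤ 169 — valid
Class 3: x > 169 — invalid
Total equivalence classes: 3

3 equivalence classes


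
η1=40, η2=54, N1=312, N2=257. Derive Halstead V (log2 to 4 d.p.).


Formula: V = N * log2(η), where N = N1 + N2 and η = η1 + η2
η = 40 + 54 = 94
N = 312 + 257 = 569
log2(94) ≈ 6.5546
V = 569 * 6.5546 = 3729.57

3729.57


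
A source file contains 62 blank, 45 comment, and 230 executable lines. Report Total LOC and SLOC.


Total LOC = blank + comment + code
Total LOC = 62 + 45 + 230 = 337
SLOC (source only) = code = 230

Total LOC: 337, SLOC: 230


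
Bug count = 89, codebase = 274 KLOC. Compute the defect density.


Defect density = defects / KLOC
Defect density = 89 / 274
Defect density = 0.325 defects/KLOC

0.325 defects/KLOC


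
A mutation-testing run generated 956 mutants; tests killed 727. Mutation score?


Mutation score = killed / total * 100
Mutation score = 727 / 956 * 100
Mutation score = 76.05%

76.05%


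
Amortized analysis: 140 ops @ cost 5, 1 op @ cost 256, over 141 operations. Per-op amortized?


Formula: Amortized cost = Total cost / Operations
Total cost = (140 * 5) + (1 * 256)
Total cost = 700 + 256 = 956
Amortized = 956 / 141 = 6.7801

6.7801


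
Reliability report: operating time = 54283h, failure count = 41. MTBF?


Formula: MTBF = Total operating time / Number of failures
MTBF = 54283 / 41
MTBF = 1323.98 hours

1323.98 hours


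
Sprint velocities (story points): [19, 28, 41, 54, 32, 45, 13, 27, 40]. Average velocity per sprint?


Formula: Avg velocity = Total points / Number of sprints
Points: [19, 28, 41, 54, 32, 45, 13, 27, 40]
Sum = 19 + 28 + 41 + 54 + 32 + 45 + 13 + 27 + 40 = 299
Avg velocity = 299 / 9 = 33.22 points/sprint

33.22 points/sprint


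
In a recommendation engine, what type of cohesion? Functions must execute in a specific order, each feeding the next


Reasoning: Output of one is input to next
Type: Sequential cohesion

Sequential cohesion


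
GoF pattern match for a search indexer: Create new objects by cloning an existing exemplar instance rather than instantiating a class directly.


This matches the Prototype pattern

Prototype


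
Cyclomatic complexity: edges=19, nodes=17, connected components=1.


Formula: V(G) = E - N + 2P
V(G) = 19 - 17 + 2*1
V(G) = 2 + 2
V(G) = 4

4


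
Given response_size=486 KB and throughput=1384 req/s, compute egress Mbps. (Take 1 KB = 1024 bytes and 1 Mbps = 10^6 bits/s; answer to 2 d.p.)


Formula: Mbps = payload_bytes * RPS * 8 / 1e6
Payload per request = 486 KB = 486 * 1024 = 497664 bytes
Total bytes/sec = 497664 * 1384 = 688766976
Total bits/sec = 688766976 * 8 = 5510135808
Mbps = 5510135808 / 1e6 = 5510.14

5510.14 Mbps


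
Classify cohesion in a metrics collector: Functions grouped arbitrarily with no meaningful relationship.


Reasoning: Worst: random grouping
Type: Coincidental cohesion

Coincidental cohesion


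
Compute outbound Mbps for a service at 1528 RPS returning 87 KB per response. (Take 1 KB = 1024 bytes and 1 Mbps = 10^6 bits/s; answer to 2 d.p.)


Formula: Mbps = payload_bytes * RPS * 8 / 1e6
Payload per request = 87 KB = 87 * 1024 = 89088 bytes
Total bytes/sec = 89088 * 1528 = 136126464
Total bits/sec = 136126464 * 8 = 1089011712
Mbps = 1089011712 / 1e6 = 1089.01

1089.01 Mbps


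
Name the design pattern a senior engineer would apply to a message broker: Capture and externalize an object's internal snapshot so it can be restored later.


This matches the Memento pattern

Memento


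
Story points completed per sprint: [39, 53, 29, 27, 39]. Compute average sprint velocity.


Formula: Avg velocity = Total points / Number of sprints
Points: [39, 53, 29, 27, 39]
Sum = 39 + 53 + 29 + 27 + 39 = 187
Avg velocity = 187 / 5 = 37.4 points/sprint

37.4 points/sprint


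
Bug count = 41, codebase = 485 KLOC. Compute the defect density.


Defect density = defects / KLOC
Defect density = 41 / 485
Defect density = 0.085 defects/KLOC

0.085 defects/KLOC


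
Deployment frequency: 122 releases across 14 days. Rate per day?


Formula: deployments per day = releases / days
= 122 / 14
= 8.714 deploys/day
(equivalently, 61.0 deploys/week)

8.714 deploys/day


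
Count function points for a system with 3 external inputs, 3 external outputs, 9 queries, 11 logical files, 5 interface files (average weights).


UFP = EI*4 + EO*5 + EQ*4 + ILF*10 + EIF*7
UFP = 3*4 + 3*5 + 9*4 + 11*10 + 5*7
UFP = 12 + 15 + 36 + 110 + 35
UFP = 208

208


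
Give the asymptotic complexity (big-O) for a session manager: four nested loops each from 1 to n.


Reasoning: four levels of nesting
Complexity: O(n^4)

O(n^4)


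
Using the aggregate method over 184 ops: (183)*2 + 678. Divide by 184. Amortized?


Formula: Amortized cost = Total cost / Operations
Total cost = (183 * 2) + (1 * 678)
Total cost = 366 + 678 = 1044
Amortized = 1044 / 184 = 5.6739

5.6739


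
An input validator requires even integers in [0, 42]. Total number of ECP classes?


Constraint: even integers in [0, 42]
Class 1: x < 0 — out-of-range invalid
Class 2: x in [0,42] but odd — wrong type invalid
Class 3: x in [0,42] and even — valid
Class 4: x > 42 — out-of-range invalid
Total equivalence classes: 4

4 equivalence classes


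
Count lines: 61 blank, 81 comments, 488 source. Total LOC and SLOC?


Total LOC = blank + comment + code
Total LOC = 61 + 81 + 488 = 630
SLOC (source only) = code = 488

Total LOC: 630, SLOC: 488


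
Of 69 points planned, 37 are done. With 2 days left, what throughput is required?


Formula: Required rate = Remaining points / Days left
Remaining = 69 - 37 = 32 points
Required rate = 32 / 2 = 16.0 points/day

16.0 points/day


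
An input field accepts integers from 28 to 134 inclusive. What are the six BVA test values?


Range: [28, 134]
Boundaries: just below min, min, min+1, max-1, max, just above max
Values: [27, 28, 29, 133, 134, 135]

[27, 28, 29, 133, 134, 135]


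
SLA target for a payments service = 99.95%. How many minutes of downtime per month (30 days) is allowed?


Formula: allowed downtime = period * (100 - SLA) / 100
Period (month (30 days)) = 43200 minutes
Unavailability fraction = (100 - 99.95) / 100
Allowed downtime = 43200 * (100 - 99.95) / 100
Allowed downtime = 21.6 minutes

21.6 minutes


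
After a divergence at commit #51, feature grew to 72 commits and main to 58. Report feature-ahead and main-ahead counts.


Common ancestor: commit #51
feature commits after divergence: 72 - 51 = 21
main commits after divergence: 58 - 51 = 7
feature is 21 commits ahead of main
main is 7 commits ahead of feature

feature ahead: 21, main ahead: 7


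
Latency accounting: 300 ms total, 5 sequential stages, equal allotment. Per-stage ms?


Formula: per_stage = total_budget / stages
per_stage = 300 / 5
per_stage = 60.0 ms

60.0 ms


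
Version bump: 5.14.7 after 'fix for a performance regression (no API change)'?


Current: 5.14.7
Change category: 'fix for a performance regression (no API change)' → patch bump
SemVer rule: patch bump → increment PATCH (MAJOR and MINOR unchanged)
New: 5.14.8

5.14.8


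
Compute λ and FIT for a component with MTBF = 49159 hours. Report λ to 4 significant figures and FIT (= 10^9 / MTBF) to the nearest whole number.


Formula: λ = 1 / MTBF; FIT = λ × 1e9 = 1e9 / MTBF
λ = 1 / 49159 ≈ 2.034e-05 failures/hour
FIT = 1e9 / 49159 ≈ 20342 failures per 1e9 hours (nearest whole number)

λ = 2.034e-05 /h, FIT = 20342


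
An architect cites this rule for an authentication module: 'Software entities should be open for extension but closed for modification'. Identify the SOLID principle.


This describes the Open/Closed Principle (OCP)

Open/Closed Principle (OCP)


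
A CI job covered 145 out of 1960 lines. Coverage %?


Coverage = covered / total * 100
Coverage = 145 / 1960 * 100
Coverage = 7.4%

7.4%


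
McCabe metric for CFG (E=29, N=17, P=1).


Formula: V(G) = E - N + 2P
V(G) = 29 - 17 + 2*1
V(G) = 12 + 2
V(G) = 14

14


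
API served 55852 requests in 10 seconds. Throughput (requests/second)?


Formula: throughput = requests / seconds
throughput = 55852 / 10
throughput = 5585.2 requests/second

5585.2 requests/second


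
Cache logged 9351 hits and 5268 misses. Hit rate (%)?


Formula: hit rate = hits / (hits + misses) * 100
hit rate = 9351 / (9351 + 5268) * 100
hit rate = 9351 / 14619 * 100
hit rate = 63.96%

63.96%


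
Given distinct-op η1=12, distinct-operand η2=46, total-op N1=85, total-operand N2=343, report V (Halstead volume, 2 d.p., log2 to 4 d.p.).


Formula: V = N * log2(η), where N = N1 + N2 and η = η1 + η2
η = 12 + 46 = 58
N = 85 + 343 = 428
log2(58) ≈ 5.8580
V = 428 * 5.8580 = 2507.22

2507.22


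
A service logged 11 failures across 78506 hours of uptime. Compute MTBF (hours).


Formula: MTBF = Total operating time / Number of failures
MTBF = 78506 / 11
MTBF = 7136.91 hours

7136.91 hours


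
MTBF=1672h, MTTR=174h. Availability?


Availability = MTBF / (MTBF + MTTR)
Availability = 1672 / (1672 + 174)
Availability = 1672 / 1846
Availability = 90.5742%

90.5742%


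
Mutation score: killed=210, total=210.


Mutation score = killed / total * 100
Mutation score = 210 / 210 * 100
Mutation score = 100.0%

100.0%


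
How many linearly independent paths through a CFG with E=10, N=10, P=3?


Formula: V(G) = E - N + 2P
V(G) = 10 - 10 + 2*3
V(G) = 0 + 6
V(G) = 6

6


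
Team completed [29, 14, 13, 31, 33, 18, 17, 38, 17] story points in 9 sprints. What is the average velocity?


Formula: Avg velocity = Total points / Number of sprints
Points: [29, 14, 13, 31, 33, 18, 17, 38, 17]
Sum = 29 + 14 + 13 + 31 + 33 + 18 + 17 + 38 + 17 = 210
Avg velocity = 210 / 9 = 23.33 points/sprint

23.33 points/sprint


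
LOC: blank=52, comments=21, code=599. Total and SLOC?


Total LOC = blank + comment + code
Total LOC = 52 + 21 + 599 = 672
SLOC (source only) = code = 599

Total LOC: 672, SLOC: 599


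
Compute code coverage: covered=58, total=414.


Coverage = covered / total * 100
Coverage = 58 / 414 * 100
Coverage = 14.01%

14.01%


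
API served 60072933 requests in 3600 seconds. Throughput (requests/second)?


Formula: throughput = requests / seconds
throughput = 60072933 / 3600
throughput = 16686.93 requests/second

16686.93 requests/second


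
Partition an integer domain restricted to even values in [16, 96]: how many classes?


Constraint: even integers in [16, 96]
Class 1: x < 16 — out-of-range invalid
Class 2: x in [16,96] but odd — wrong type invalid
Class 3: x in [16,96] and even — valid
Class 4: x > 96 — out-of-range invalid
Total equivalence classes: 4

4 equivalence classes


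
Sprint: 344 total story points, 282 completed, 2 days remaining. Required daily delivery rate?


Formula: Required rate = Remaining points / Days left
Remaining = 344 - 282 = 62 points
Required rate = 62 / 2 = 31.0 points/day

31.0 points/day


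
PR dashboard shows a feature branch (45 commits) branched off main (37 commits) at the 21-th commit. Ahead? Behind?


Common ancestor: commit #21
feature commits after divergence: 45 - 21 = 24
main commits after divergence: 37 - 21 = 16
feature is 24 commits ahead of main
main is 16 commits ahead of feature

feature ahead: 24, main ahead: 16


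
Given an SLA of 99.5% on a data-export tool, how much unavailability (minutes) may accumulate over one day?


Formula: allowed downtime = period * (100 - SLA) / 100
Period (day) = 1440 minutes
Unavailability fraction = (100 - 99.5) / 100
Allowed downtime = 1440 * (100 - 99.5) / 100
Allowed downtime = 7.2 minutes

7.2 minutes


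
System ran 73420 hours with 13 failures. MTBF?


Formula: MTBF = Total operating time / Number of failures
MTBF = 73420 / 13
MTBF = 5647.69 hours

5647.69 hours


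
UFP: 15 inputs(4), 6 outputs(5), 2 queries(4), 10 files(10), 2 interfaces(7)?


UFP = EI*4 + EO*5 + EQ*4 + ILF*10 + EIF*7
UFP = 15*4 + 6*5 + 2*4 + 10*10 + 2*7
UFP = 60 + 30 + 8 + 100 + 14
UFP = 212

212


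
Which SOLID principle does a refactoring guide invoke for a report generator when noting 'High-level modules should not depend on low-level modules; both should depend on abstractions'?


This describes the Dependency Inversion Principle (DIP)

Dependency Inversion Principle (DIP)


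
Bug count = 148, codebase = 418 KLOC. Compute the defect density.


Defect density = defects / KLOC
Defect density = 148 / 418
Defect density = 0.354 defects/KLOC

0.354 defects/KLOC


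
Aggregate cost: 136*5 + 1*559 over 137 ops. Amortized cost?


Formula: Amortized cost = Total cost / Operations
Total cost = (136 * 5) + (1 * 559)
Total cost = 680 + 559 = 1239
Amortized = 1239 / 137 = 9.0438

9.0438


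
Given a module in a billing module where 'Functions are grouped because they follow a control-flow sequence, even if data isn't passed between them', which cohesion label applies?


Reasoning: Grouped by order of execution within a routine, not by data flow
Type: Procedural cohesion

Procedural cohesion


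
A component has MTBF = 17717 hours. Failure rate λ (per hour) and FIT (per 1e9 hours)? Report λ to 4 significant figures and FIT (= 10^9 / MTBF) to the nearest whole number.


Formula: λ = 1 / MTBF; FIT = λ × 1e9 = 1e9 / MTBF
λ = 1 / 17717 ≈ 5.644e-05 failures/hour
FIT = 1e9 / 17717 ≈ 56443 failures per 1e9 hours (nearest whole number)

λ = 5.644e-05 /h, FIT = 56443


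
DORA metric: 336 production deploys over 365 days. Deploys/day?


Formula: deployments per day = releases / days
= 336 / 365
= 0.921 deploys/day
(equivalently, 6.44 deploys/week)

0.921 deploys/day


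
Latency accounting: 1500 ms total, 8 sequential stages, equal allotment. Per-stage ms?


Formula: per_stage = total_budget / stages
per_stage = 1500 / 8
per_stage = 187.5 ms

187.5 ms


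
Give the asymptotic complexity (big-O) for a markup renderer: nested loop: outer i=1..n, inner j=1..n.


Reasoning: n iterations times n iterations
Complexity: O(n^2)

O(n^2)


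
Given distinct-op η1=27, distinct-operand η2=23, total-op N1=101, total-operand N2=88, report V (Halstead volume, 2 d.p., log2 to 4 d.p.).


Formula: V = N * log2(η), where N = N1 + N2 and η = η1 + η2
η = 27 + 23 = 50
N = 101 + 88 = 189
log2(50) ≈ 5.6439
V = 189 * 5.6439 = 1066.70

1066.70


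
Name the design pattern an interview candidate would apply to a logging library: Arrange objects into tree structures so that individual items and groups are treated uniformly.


This matches the Composite pattern

Composite


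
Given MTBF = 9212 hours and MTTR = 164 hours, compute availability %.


Availability = MTBF / (MTBF + MTTR)
Availability = 9212 / (9212 + 164)
Availability = 9212 / 9376
Availability = 98.2509%

98.2509%


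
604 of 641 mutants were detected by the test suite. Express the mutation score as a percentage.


Mutation score = killed / total * 100
Mutation score = 604 / 641 * 100
Mutation score = 94.23%

94.23%


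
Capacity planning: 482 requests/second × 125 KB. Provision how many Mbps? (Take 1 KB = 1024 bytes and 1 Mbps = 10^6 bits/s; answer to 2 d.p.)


Formula: Mbps = payload_bytes * RPS * 8 / 1e6
Payload per request = 125 KB = 125 * 1024 = 128000 bytes
Total bytes/sec = 128000 * 482 = 61696000
Total bits/sec = 61696000 * 8 = 493568000
Mbps = 493568000 / 1e6 = 493.57

493.57 Mbps


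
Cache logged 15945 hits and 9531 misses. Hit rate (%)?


Formula: hit rate = hits / (hits + misses) * 100
hit rate = 15945 / (15945 + 9531) * 100
hit rate = 15945 / 25476 * 100
hit rate = 62.59%

62.59%


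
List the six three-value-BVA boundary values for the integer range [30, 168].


Range: [30, 168]
Boundaries: just below min, min, min+1, max-1, max, just above max
Values: [29, 30, 31, 167, 168, 169]

[29, 30, 31, 167, 168, 169]


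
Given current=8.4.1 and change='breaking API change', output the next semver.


Current: 8.4.1
Change category: 'breaking API change' → major bump
SemVer rule: major bump → increment MAJOR, reset MINOR and PATCH to 0
New: 9.0.0

9.0.0


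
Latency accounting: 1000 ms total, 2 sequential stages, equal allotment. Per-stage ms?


Formula: per_stage = total_budget / stages
per_stage = 1000 / 2
per_stage = 500.0 ms

500.0 ms


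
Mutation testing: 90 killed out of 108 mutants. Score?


Mutation score = killed / total * 100
Mutation score = 90 / 108 * 100
Mutation score = 83.33%

83.33%


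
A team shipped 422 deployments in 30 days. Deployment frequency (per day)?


Formula: deployments per day = releases / days
= 422 / 30
= 14.067 deploys/day
(equivalently, 98.47 deploys/week)

14.067 deploys/day


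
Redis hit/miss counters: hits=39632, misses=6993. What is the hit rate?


Formula: hit rate = hits / (hits + misses) * 100
hit rate = 39632 / (39632 + 6993) * 100
hit rate = 39632 / 46625 * 100
hit rate = 85.0%

85.0%


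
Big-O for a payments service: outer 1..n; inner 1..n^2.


Reasoning: n times n^2
Complexity: O(n^3)

O(n^3)


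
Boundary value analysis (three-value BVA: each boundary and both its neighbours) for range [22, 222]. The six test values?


Range: [22, 222]
Boundaries: just below min, min, min+1, max-1, max, just above max
Values: [21, 22, 23, 221, 222, 223]

[21, 22, 23, 221, 222, 223]


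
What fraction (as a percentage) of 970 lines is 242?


Coverage = covered / total * 100
Coverage = 242 / 970 * 100
Coverage = 24.95%

24.95%


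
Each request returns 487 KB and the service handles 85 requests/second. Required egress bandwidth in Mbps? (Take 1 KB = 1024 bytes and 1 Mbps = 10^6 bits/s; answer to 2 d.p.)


Formula: Mbps = payload_bytes * RPS * 8 / 1e6
Payload per request = 487 KB = 487 * 1024 = 498688 bytes
Total bytes/sec = 498688 * 85 = 42388480
Total bits/sec = 42388480 * 8 = 339107840
Mbps = 339107840 / 1e6 = 339.11

339.11 Mbps


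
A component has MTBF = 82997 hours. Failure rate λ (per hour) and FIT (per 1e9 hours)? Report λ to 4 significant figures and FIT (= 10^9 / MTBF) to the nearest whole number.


Formula: λ = 1 / MTBF; FIT = λ × 1e9 = 1e9 / MTBF
λ = 1 / 82997 ≈ 1.205e-05 failures/hour
FIT = 1e9 / 82997 ≈ 12049 failures per 1e9 hours (nearest whole number)

λ = 1.205e-05 /h, FIT = 12049


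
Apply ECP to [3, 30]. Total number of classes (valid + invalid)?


Valid range: [3, 30]
Class 1: x < 3 — invalid
Class 2: 3 ≤ x ≤ 30 — valid
Class 3: x > 30 — invalid
Total equivalence classes: 3

3 equivalence classes


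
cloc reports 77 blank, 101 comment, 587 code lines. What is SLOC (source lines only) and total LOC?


Total LOC = blank + comment + code
Total LOC = 77 + 101 + 587 = 765
SLOC (source only) = code = 587

Total LOC: 765, SLOC: 587


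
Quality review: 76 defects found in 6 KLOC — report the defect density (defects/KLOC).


Defect density = defects / KLOC
Defect density = 76 / 6
Defect density = 12.667 defects/KLOC

12.667 defects/KLOC


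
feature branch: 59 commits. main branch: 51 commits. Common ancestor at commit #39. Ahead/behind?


Common ancestor: commit #39
feature commits after divergence: 59 - 39 = 20
main commits after divergence: 51 - 39 = 12
feature is 20 commits ahead of main
main is 12 commits ahead of feature

feature ahead: 20, main ahead: 12


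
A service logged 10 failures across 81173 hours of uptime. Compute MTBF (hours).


Formula: MTBF = Total operating time / Number of failures
MTBF = 81173 / 10
MTBF = 8117.3 hours

8117.3 hours


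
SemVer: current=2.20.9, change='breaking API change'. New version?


Current: 2.20.9
Change category: 'breaking API change' → major bump
SemVer rule: major bump → increment MAJOR, reset MINOR and PATCH to 0
New: 3.0.0

3.0.0


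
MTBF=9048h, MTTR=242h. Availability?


Availability = MTBF / (MTBF + MTTR)
Availability = 9048 / (9048 + 242)
Availability = 9048 / 9290
Availability = 97.395%

97.395%


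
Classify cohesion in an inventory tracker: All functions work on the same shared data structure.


Reasoning: Functions share data
Type: Communicational cohesion

Communicational cohesion


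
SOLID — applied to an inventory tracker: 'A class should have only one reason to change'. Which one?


This describes the Single Responsibility Principle (SRP)

Single Responsibility Principle (SRP)


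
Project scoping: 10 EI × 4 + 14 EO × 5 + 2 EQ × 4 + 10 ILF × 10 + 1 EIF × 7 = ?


UFP = EI*4 + EO*5 + EQ*4 + ILF*10 + EIF*7
UFP = 10*4 + 14*5 + 2*4 + 10*10 + 1*7
UFP = 40 + 70 + 8 + 100 + 7
UFP = 225

225


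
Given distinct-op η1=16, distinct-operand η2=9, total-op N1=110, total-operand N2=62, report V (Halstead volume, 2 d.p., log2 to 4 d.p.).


Formula: V = N * log2(η), where N = N1 + N2 and η = η1 + η2
η = 16 + 9 = 25
N = 110 + 62 = 172
log2(25) ≈ 4.6439
V = 172 * 4.6439 = 798.75

798.75


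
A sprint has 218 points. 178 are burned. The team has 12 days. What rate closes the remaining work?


Formula: Required rate = Remaining points / Days left
Remaining = 218 - 178 = 40 points
Required rate = 40 / 12 = 3.33 points/day

3.33 points/day


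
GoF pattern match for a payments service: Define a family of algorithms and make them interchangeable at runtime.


This matches the Strategy pattern

Strategy


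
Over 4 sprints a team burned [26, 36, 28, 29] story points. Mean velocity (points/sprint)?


Formula: Avg velocity = Total points / Number of sprints
Points: [26, 36, 28, 29]
Sum = 26 + 36 + 28 + 29 = 119
Avg velocity = 119 / 4 = 29.75 points/sprint

29.75 points/sprint


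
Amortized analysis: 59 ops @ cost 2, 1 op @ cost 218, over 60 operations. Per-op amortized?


Formula: Amortized cost = Total cost / Operations
Total cost = (59 * 2) + (1 * 218)
Total cost = 118 + 218 = 336
Amortized = 336 / 60 = 5.6

5.6


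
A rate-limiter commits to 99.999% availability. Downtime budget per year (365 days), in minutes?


Formula: allowed downtime = period * (100 - SLA) / 100
Period (year (365 days)) = 525600 minutes
Unavailability fraction = (100 - 99.999) / 100
Allowed downtime = 525600 * (100 - 99.999) / 100
Allowed downtime = 5.256 minutes

5.256 minutes


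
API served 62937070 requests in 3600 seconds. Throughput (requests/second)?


Formula: throughput = requests / seconds
throughput = 62937070 / 3600
throughput = 17482.52 requests/second

17482.52 requests/second


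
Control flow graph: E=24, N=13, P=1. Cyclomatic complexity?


Formula: V(G) = E - N + 2P
V(G) = 24 - 13 + 2*1
V(G) = 11 + 2
V(G) = 13

13


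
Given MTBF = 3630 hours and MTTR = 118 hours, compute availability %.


Availability = MTBF / (MTBF + MTTR)
Availability = 3630 / (3630 + 118)
Availability = 3630 / 3748
Availability = 96.8517%

96.8517%


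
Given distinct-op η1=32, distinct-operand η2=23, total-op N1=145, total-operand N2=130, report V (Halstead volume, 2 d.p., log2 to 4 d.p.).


Formula: V = N * log2(η), where N = N1 + N2 and η = η1 + η2
η = 32 + 23 = 55
N = 145 + 130 = 275
log2(55) ≈ 5.7814
V = 275 * 5.7814 = 1589.89

1589.89


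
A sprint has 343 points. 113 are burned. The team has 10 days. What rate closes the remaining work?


Formula: Required rate = Remaining points / Days left
Remaining = 343 - 113 = 230 points
Required rate = 230 / 10 = 23.0 points/day

23.0 points/day


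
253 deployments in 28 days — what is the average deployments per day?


Formula: deployments per day = releases / days
= 253 / 28
= 9.036 deploys/day
(equivalently, 63.25 deploys/week)

9.036 deploys/day


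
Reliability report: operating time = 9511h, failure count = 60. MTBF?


Formula: MTBF = Total operating time / Number of failures
MTBF = 9511 / 60
MTBF = 158.52 hours

158.52 hours


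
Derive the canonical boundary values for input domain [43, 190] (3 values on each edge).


Range: [43, 190]
Boundaries: just below min, min, min+1, max-1, max, just above max
Values: [42, 43, 44, 189, 190, 191]

[42, 43, 44, 189, 190, 191]


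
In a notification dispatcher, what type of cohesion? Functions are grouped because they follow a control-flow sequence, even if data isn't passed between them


Reasoning: Grouped by order of execution within a routine, not by data flow
Type: Procedural cohesion

Procedural cohesion


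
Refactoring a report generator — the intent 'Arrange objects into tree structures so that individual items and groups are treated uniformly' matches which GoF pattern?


This matches the Composite pattern

Composite


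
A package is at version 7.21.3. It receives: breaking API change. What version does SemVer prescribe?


Current: 7.21.3
Change category: 'breaking API change' → major bump
SemVer rule: major bump → increment MAJOR, reset MINOR and PATCH to 0
New: 8.0.0

8.0.0


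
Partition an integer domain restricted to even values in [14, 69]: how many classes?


Constraint: even integers in [14, 69]
Class 1: x < 14 — out-of-range invalid
Class 2: x in [14,69] but odd — wrong type invalid
Class 3: x in [14,69] and even — valid
Class 4: x > 69 — out-of-range invalid
Total equivalence classes: 4

4 equivalence classes


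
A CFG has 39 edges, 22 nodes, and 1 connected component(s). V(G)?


Formula: V(G) = E - N + 2P
V(G) = 39 - 22 + 2*1
V(G) = 17 + 2
V(G) = 19

19


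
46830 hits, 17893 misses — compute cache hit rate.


Formula: hit rate = hits / (hits + misses) * 100
hit rate = 46830 / (46830 + 17893) * 100
hit rate = 46830 / 64723 * 100
hit rate = 72.35%

72.35%


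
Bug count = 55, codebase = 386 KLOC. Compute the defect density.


Defect density = defects / KLOC
Defect density = 55 / 386
Defect density = 0.142 defects/KLOC

0.142 defects/KLOC


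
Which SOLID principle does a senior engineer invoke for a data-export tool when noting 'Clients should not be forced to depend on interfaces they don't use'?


This describes the Interface Segregation Principle (ISP)

Interface Segregation Principle (ISP)


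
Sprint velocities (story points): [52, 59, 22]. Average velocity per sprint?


Formula: Avg velocity = Total points / Number of sprints
Points: [52, 59, 22]
Sum = 52 + 59 + 22 = 133
Avg velocity = 133 / 3 = 44.33 points/sprint

44.33 points/sprint


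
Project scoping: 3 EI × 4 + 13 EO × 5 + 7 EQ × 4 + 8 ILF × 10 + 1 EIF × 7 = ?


UFP = EI*4 + EO*5 + EQ*4 + ILF*10 + EIF*7
UFP = 3*4 + 13*5 + 7*4 + 8*10 + 1*7
UFP = 12 + 65 + 28 + 80 + 7
UFP = 192

192


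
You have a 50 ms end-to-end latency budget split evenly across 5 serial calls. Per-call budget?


Formula: per_stage = total_budget / stages
per_stage = 50 / 5
per_stage = 10.0 ms

10.0 ms


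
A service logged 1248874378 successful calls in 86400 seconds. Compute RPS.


Formula: throughput = requests / seconds
throughput = 1248874378 / 86400
throughput = 14454.56 requests/second

14454.56 requests/second


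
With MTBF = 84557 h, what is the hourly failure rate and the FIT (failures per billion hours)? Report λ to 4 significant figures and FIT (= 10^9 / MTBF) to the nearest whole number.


Formula: λ = 1 / MTBF; FIT = λ × 1e9 = 1e9 / MTBF
λ = 1 / 84557 ≈ 1.183e-05 failures/hour
FIT = 1e9 / 84557 ≈ 11826 failures per 1e9 hours (nearest whole number)

λ = 1.183e-05 /h, FIT = 11826


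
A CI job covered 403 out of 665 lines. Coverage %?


Coverage = covered / total * 100
Coverage = 403 / 665 * 100
Coverage = 60.6%

60.6%


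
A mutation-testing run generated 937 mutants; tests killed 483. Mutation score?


Mutation score = killed / total * 100
Mutation score = 483 / 937 * 100
Mutation score = 51.55%

51.55%


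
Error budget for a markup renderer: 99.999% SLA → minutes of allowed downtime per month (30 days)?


Formula: allowed downtime = period * (100 - SLA) / 100
Period (month (30 days)) = 43200 minutes
Unavailability fraction = (100 - 99.999) / 100
Allowed downtime = 43200 * (100 - 99.999) / 100
Allowed downtime = 0.432 minutes

0.432 minutes


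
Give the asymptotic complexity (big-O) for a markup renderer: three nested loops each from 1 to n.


Reasoning: three levels of nesting over n
Complexity: O(n^3)

O(n^3)


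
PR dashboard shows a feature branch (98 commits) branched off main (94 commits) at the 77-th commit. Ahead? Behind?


Common ancestor: commit #77
feature commits after divergence: 98 - 77 = 21
main commits after divergence: 94 - 77 = 17
feature is 21 commits ahead of main
main is 17 commits ahead of feature

feature ahead: 21, main ahead: 17


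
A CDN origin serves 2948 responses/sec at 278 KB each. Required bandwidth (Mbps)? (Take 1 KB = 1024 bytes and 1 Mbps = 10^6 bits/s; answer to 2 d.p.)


Formula: Mbps = payload_bytes * RPS * 8 / 1e6
Payload per request = 278 KB = 278 * 1024 = 284672 bytes
Total bytes/sec = 284672 * 2948 = 839213056
Total bits/sec = 839213056 * 8 = 6713704448
Mbps = 6713704448 / 1e6 = 6713.7

6713.7 Mbps


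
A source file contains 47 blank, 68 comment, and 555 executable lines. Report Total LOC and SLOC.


Total LOC = blank + comment + code
Total LOC = 47 + 68 + 555 = 670
SLOC (source only) = code = 555

Total LOC: 670, SLOC: 555


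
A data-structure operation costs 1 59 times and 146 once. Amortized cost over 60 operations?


Formula: Amortized cost = Total cost / Operations
Total cost = (59 * 1) + (1 * 146)
Total cost = 59 + 146 = 205
Amortized = 205 / 60 = 3.4167

3.4167


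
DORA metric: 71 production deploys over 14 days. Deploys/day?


Formula: deployments per day = releases / days
= 71 / 14
= 5.071 deploys/day
(equivalently, 35.5 deploys/week)

5.071 deploys/day


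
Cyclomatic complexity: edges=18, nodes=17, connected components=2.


Formula: V(G) = E - N + 2P
V(G) = 18 - 17 + 2*2
V(G) = 1 + 4
V(G) = 5

5


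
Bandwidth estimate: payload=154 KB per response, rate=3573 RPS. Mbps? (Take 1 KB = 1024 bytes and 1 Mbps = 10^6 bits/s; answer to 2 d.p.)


Formula: Mbps = payload_bytes * RPS * 8 / 1e6
Payload per request = 154 KB = 154 * 1024 = 157696 bytes
Total bytes/sec = 157696 * 3573 = 563447808
Total bits/sec = 563447808 * 8 = 4507582464
Mbps = 4507582464 / 1e6 = 4507.58

4507.58 Mbps


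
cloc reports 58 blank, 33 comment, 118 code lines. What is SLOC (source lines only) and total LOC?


Total LOC = blank + comment + code
Total LOC = 58 + 33 + 118 = 209
SLOC (source only) = code = 118

Total LOC: 209, SLOC: 118


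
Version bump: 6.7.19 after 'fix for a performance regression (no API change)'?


Current: 6.7.19
Change category: 'fix for a performance regression (no API change)' → patch bump
SemVer rule: patch bump → increment PATCH (MAJOR and MINOR unchanged)
New: 6.7.20

6.7.20


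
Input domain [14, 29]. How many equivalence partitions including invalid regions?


Valid range: [14, 29]
Class 1: x < 14 — invalid
Class 2: 14 ≤ x ≤ 29 — valid
Class 3: x > 29 — invalid
Total equivalence classes: 3

3 equivalence classes


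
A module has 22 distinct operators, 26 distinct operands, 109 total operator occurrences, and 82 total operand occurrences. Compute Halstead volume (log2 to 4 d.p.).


Formula: V = N * log2(η), where N = N1 + N2 and η = η1 + η2
η = 22 + 26 = 48
N = 109 + 82 = 191
log2(48) ≈ 5.5850
V = 191 * 5.5850 = 1066.74

1066.74


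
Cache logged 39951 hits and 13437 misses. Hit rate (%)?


Formula: hit rate = hits / (hits + misses) * 100
hit rate = 39951 / (39951 + 13437) * 100
hit rate = 39951 / 53388 * 100
hit rate = 74.83%

74.83%


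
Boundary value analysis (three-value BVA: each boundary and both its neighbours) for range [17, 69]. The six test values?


Range: [17, 69]
Boundaries: just below min, min, min+1, max-1, max, just above max
Values: [16, 17, 18, 68, 69, 70]

[16, 17, 18, 68, 69, 70]


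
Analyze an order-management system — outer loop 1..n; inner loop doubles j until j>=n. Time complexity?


Reasoning: linear outer times logarithmic inner
Complexity: O(n log n)

O(n log n)


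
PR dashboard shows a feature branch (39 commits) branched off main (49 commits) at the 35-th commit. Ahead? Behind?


Common ancestor: commit #35
feature commits after divergence: 39 - 35 = 4
main commits after divergence: 49 - 35 = 14
feature is 4 commits ahead of main
main is 14 commits ahead of feature

feature ahead: 4, main ahead: 14


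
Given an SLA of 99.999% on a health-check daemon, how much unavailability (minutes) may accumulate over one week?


Formula: allowed downtime = period * (100 - SLA) / 100
Period (week) = 10080 minutes
Unavailability fraction = (100 - 99.999) / 100
Allowed downtime = 10080 * (100 - 99.999) / 100
Allowed downtime = 0.1008 minutes

0.1008 minutes


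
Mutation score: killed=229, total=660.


Mutation score = killed / total * 100
Mutation score = 229 / 660 * 100
Mutation score = 34.7%

34.7%


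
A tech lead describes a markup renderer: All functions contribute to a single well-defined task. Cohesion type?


Reasoning: Best: single purpose
Type: Functional cohesion

Functional cohesion


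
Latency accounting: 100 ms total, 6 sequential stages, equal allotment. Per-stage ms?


Formula: per_stage = total_budget / stages
per_stage = 100 / 6
per_stage = 16.67 ms

16.67 ms


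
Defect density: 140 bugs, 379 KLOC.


Defect density = defects / KLOC
Defect density = 140 / 379
Defect density = 0.369 defects/KLOC

0.369 defects/KLOC


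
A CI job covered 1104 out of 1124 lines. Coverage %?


Coverage = covered / total * 100
Coverage = 1104 / 1124 * 100
Coverage = 98.22%

98.22%


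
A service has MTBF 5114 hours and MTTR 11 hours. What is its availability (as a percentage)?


Availability = MTBF / (MTBF + MTTR)
Availability = 5114 / (5114 + 11)
Availability = 5114 / 5125
Availability = 99.7854%

99.7854%


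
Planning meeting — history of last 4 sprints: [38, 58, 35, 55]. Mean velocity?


Formula: Avg velocity = Total points / Number of sprints
Points: [38, 58, 35, 55]
Sum = 38 + 58 + 35 + 55 = 186
Avg velocity = 186 / 4 = 46.5 points/sprint

46.5 points/sprint


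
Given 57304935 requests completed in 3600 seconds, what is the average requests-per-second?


Formula: throughput = requests / seconds
throughput = 57304935 / 3600
throughput = 15918.04 requests/second

15918.04 requests/second
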